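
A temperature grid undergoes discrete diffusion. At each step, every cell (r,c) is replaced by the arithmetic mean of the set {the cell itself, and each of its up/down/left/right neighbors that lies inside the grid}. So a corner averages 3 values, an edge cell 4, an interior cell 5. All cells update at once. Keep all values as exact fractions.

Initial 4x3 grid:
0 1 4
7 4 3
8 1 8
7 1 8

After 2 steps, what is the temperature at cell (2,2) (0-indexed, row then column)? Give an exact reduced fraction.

Step 1: cell (2,2) = 5
Step 2: cell (2,2) = 1189/240
Full grid after step 2:
  29/9 647/240 29/9
  491/120 387/100 937/240
  607/120 113/25 1189/240
  46/9 393/80 179/36

Answer: 1189/240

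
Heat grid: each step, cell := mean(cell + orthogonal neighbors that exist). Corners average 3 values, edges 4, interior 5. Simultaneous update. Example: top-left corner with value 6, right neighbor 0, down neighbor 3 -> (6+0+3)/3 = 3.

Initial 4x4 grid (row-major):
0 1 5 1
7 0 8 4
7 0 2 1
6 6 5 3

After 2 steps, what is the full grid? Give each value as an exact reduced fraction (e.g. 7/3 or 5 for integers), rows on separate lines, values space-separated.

After step 1:
  8/3 3/2 15/4 10/3
  7/2 16/5 19/5 7/2
  5 3 16/5 5/2
  19/3 17/4 4 3
After step 2:
  23/9 667/240 743/240 127/36
  431/120 3 349/100 197/60
  107/24 373/100 33/10 61/20
  187/36 211/48 289/80 19/6

Answer: 23/9 667/240 743/240 127/36
431/120 3 349/100 197/60
107/24 373/100 33/10 61/20
187/36 211/48 289/80 19/6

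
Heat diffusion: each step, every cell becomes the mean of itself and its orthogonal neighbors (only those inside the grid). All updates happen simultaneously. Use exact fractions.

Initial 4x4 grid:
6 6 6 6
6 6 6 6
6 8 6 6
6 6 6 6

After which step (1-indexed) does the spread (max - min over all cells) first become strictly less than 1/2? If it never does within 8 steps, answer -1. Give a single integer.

Answer: 2

Derivation:
Step 1: max=13/2, min=6, spread=1/2
Step 2: max=161/25, min=6, spread=11/25
  -> spread < 1/2 first at step 2
Step 3: max=7567/1200, min=6, spread=367/1200
Step 4: max=33971/5400, min=1813/300, spread=1337/5400
Step 5: max=1013669/162000, min=54469/9000, spread=33227/162000
Step 6: max=30374327/4860000, min=328049/54000, spread=849917/4860000
Step 7: max=908514347/145800000, min=4928533/810000, spread=21378407/145800000
Step 8: max=27210462371/4374000000, min=1481688343/243000000, spread=540072197/4374000000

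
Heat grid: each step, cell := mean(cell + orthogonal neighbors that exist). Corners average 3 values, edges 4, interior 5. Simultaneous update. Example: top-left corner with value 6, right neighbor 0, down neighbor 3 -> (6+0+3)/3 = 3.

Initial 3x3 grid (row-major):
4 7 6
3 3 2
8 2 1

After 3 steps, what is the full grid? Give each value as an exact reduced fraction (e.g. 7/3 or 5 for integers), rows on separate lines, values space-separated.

Answer: 4847/1080 15707/3600 727/180
10163/2400 2867/750 6391/1800
2081/540 8363/2400 3317/1080

Derivation:
After step 1:
  14/3 5 5
  9/2 17/5 3
  13/3 7/2 5/3
After step 2:
  85/18 271/60 13/3
  169/40 97/25 49/15
  37/9 129/40 49/18
After step 3:
  4847/1080 15707/3600 727/180
  10163/2400 2867/750 6391/1800
  2081/540 8363/2400 3317/1080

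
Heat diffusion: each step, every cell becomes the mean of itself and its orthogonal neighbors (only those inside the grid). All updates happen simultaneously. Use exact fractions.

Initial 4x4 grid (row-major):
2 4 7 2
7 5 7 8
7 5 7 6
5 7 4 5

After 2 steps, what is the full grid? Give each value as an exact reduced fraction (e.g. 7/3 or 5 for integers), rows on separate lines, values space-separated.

Answer: 169/36 583/120 659/120 197/36
1271/240 567/100 579/100 1483/240
1427/240 577/100 621/100 461/80
211/36 353/60 109/20 23/4

Derivation:
After step 1:
  13/3 9/2 5 17/3
  21/4 28/5 34/5 23/4
  6 31/5 29/5 13/2
  19/3 21/4 23/4 5
After step 2:
  169/36 583/120 659/120 197/36
  1271/240 567/100 579/100 1483/240
  1427/240 577/100 621/100 461/80
  211/36 353/60 109/20 23/4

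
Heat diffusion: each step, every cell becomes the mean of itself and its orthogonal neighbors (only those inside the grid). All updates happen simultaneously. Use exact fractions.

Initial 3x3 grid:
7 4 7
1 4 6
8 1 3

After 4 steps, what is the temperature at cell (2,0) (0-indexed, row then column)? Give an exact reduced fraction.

Step 1: cell (2,0) = 10/3
Step 2: cell (2,0) = 37/9
Step 3: cell (2,0) = 2063/540
Step 4: cell (2,0) = 131971/32400
Full grid after step 4:
  98039/21600 1964639/432000 306367/64800
  904757/216000 791243/180000 157147/36000
  131971/32400 53977/13500 8506/2025

Answer: 131971/32400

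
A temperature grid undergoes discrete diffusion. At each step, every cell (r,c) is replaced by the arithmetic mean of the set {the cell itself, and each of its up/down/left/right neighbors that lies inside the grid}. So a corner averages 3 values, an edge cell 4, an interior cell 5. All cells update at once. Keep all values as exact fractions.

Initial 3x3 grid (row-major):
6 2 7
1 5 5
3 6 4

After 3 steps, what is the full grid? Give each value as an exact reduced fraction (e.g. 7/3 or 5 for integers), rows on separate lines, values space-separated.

Answer: 2761/720 15719/3600 9913/2160
56551/14400 4177/1000 68501/14400
8273/2160 31313/7200 3301/720

Derivation:
After step 1:
  3 5 14/3
  15/4 19/5 21/4
  10/3 9/2 5
After step 2:
  47/12 247/60 179/36
  833/240 223/50 1123/240
  139/36 499/120 59/12
After step 3:
  2761/720 15719/3600 9913/2160
  56551/14400 4177/1000 68501/14400
  8273/2160 31313/7200 3301/720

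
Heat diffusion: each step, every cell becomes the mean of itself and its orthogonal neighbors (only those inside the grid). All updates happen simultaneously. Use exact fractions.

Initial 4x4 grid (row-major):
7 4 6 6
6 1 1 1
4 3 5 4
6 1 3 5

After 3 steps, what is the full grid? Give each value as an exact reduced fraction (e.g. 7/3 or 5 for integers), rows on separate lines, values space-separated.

Answer: 247/54 30121/7200 5557/1440 4069/1080
30271/7200 5701/1500 10453/3000 1013/288
5651/1440 5209/1500 3367/1000 8351/2400
1001/270 5069/1440 8251/2400 143/40

Derivation:
After step 1:
  17/3 9/2 17/4 13/3
  9/2 3 14/5 3
  19/4 14/5 16/5 15/4
  11/3 13/4 7/2 4
After step 2:
  44/9 209/48 953/240 139/36
  215/48 88/25 13/4 833/240
  943/240 17/5 321/100 279/80
  35/9 793/240 279/80 15/4
After step 3:
  247/54 30121/7200 5557/1440 4069/1080
  30271/7200 5701/1500 10453/3000 1013/288
  5651/1440 5209/1500 3367/1000 8351/2400
  1001/270 5069/1440 8251/2400 143/40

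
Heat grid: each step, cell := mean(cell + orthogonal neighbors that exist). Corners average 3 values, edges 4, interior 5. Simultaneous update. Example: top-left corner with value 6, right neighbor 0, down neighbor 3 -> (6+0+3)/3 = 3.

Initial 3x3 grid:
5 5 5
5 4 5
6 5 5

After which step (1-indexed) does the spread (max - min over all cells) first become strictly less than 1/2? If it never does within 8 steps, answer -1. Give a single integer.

Answer: 2

Derivation:
Step 1: max=16/3, min=19/4, spread=7/12
Step 2: max=46/9, min=29/6, spread=5/18
  -> spread < 1/2 first at step 2
Step 3: max=683/135, min=1753/360, spread=41/216
Step 4: max=81107/16200, min=105251/21600, spread=347/2592
Step 5: max=606263/121500, min=6345097/1296000, spread=2921/31104
Step 6: max=289958213/58320000, min=381483659/77760000, spread=24611/373248
Step 7: max=8683480643/1749600000, min=22939980673/4665600000, spread=207329/4478976
Step 8: max=1040412643367/209952000000, min=1378119800531/279936000000, spread=1746635/53747712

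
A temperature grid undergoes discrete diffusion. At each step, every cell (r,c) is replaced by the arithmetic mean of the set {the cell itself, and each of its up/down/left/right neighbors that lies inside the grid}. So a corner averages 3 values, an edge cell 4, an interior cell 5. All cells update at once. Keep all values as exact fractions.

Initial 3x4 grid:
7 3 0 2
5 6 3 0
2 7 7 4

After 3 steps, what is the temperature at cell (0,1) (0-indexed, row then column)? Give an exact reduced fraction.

Step 1: cell (0,1) = 4
Step 2: cell (0,1) = 79/20
Step 3: cell (0,1) = 187/48
Full grid after step 3:
  809/180 187/48 26/9 4717/2160
  859/180 5249/1200 1039/300 8141/2880
  10783/2160 1369/288 1201/288 1903/540

Answer: 187/48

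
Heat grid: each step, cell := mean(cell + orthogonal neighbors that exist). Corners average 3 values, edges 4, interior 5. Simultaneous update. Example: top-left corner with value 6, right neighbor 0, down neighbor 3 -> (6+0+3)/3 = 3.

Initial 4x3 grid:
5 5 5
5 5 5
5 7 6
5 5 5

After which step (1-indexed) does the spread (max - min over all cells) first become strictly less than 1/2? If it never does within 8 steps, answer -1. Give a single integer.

Answer: 3

Derivation:
Step 1: max=23/4, min=5, spread=3/4
Step 2: max=111/20, min=5, spread=11/20
Step 3: max=493/90, min=613/120, spread=133/360
  -> spread < 1/2 first at step 3
Step 4: max=70747/12960, min=3697/720, spread=4201/12960
Step 5: max=843037/155520, min=12433/2400, spread=186893/777600
Step 6: max=252185899/46656000, min=6739879/1296000, spread=1910051/9331200
Step 7: max=15072066641/2799360000, min=406157461/77760000, spread=90079609/559872000
Step 8: max=902082342979/167961600000, min=8145148813/1555200000, spread=896250847/6718464000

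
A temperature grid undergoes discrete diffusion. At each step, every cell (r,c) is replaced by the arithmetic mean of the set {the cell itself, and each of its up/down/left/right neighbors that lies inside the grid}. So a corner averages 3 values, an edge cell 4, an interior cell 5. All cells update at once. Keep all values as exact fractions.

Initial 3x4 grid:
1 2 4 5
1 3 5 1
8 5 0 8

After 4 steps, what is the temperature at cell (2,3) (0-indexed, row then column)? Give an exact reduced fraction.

Answer: 18223/4800

Derivation:
Step 1: cell (2,3) = 3
Step 2: cell (2,3) = 49/12
Step 3: cell (2,3) = 2647/720
Step 4: cell (2,3) = 18223/4800
Full grid after step 4:
  376591/129600 20893/6750 88927/27000 465721/129600
  934913/288000 394067/120000 1289551/360000 3115949/864000
  455291/129600 395663/108000 131611/36000 18223/4800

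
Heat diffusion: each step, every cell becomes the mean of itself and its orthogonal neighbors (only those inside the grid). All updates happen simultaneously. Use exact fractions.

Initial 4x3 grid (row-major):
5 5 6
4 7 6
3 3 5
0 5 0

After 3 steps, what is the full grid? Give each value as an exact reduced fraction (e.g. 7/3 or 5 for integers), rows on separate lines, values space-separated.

Answer: 131/27 76867/14400 2321/432
32641/7200 13969/3000 18383/3600
24781/7200 7951/2000 7139/1800
6601/2160 3601/1200 3763/1080

Derivation:
After step 1:
  14/3 23/4 17/3
  19/4 5 6
  5/2 23/5 7/2
  8/3 2 10/3
After step 2:
  91/18 253/48 209/36
  203/48 261/50 121/24
  871/240 88/25 523/120
  43/18 63/20 53/18
After step 3:
  131/27 76867/14400 2321/432
  32641/7200 13969/3000 18383/3600
  24781/7200 7951/2000 7139/1800
  6601/2160 3601/1200 3763/1080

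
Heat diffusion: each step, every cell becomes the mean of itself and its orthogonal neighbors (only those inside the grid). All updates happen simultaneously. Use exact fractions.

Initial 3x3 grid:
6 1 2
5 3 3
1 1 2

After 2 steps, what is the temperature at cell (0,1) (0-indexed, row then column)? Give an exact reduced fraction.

Step 1: cell (0,1) = 3
Step 2: cell (0,1) = 29/10
Full grid after step 2:
  43/12 29/10 5/2
  761/240 68/25 91/40
  47/18 521/240 25/12

Answer: 29/10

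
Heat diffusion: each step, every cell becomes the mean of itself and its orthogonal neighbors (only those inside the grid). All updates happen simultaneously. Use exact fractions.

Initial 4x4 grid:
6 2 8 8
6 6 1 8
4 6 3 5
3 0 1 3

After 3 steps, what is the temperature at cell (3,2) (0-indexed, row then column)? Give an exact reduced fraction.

Answer: 2423/800

Derivation:
Step 1: cell (3,2) = 7/4
Step 2: cell (3,2) = 209/80
Step 3: cell (3,2) = 2423/800
Full grid after step 3:
  5321/1080 37267/7200 4259/800 2137/360
  34087/7200 2719/600 199/40 12377/2400
  28367/7200 11377/3000 749/200 10129/2400
  3559/1080 21767/7200 2423/800 1187/360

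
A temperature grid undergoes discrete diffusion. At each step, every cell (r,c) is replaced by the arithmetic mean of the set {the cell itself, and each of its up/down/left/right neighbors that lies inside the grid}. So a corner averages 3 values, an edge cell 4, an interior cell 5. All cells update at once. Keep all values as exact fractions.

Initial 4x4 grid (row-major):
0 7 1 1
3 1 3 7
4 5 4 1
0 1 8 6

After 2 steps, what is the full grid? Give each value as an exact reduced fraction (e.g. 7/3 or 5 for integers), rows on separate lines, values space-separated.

Answer: 91/36 743/240 229/80 3
91/30 57/20 86/25 137/40
29/12 7/2 393/100 167/40
49/18 155/48 349/80 19/4

Derivation:
After step 1:
  10/3 9/4 3 3
  2 19/5 16/5 3
  3 3 21/5 9/2
  5/3 7/2 19/4 5
After step 2:
  91/36 743/240 229/80 3
  91/30 57/20 86/25 137/40
  29/12 7/2 393/100 167/40
  49/18 155/48 349/80 19/4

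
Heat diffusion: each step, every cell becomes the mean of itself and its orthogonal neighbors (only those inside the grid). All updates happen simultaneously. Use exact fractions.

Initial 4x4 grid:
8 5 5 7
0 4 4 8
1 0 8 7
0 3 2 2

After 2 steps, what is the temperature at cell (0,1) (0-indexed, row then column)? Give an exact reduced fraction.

Step 1: cell (0,1) = 11/2
Step 2: cell (0,1) = 1061/240
Full grid after step 2:
  157/36 1061/240 1393/240 221/36
  313/120 407/100 487/100 1513/240
  241/120 23/10 116/25 1237/240
  17/18 143/60 193/60 41/9

Answer: 1061/240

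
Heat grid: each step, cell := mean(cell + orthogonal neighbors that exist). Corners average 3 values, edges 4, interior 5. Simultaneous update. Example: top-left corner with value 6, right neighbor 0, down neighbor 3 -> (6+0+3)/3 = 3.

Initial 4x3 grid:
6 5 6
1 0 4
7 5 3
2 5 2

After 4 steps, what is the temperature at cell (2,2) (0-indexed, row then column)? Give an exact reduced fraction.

Step 1: cell (2,2) = 7/2
Step 2: cell (2,2) = 169/48
Step 3: cell (2,2) = 5113/1440
Step 4: cell (2,2) = 157819/43200
Full grid after step 4:
  33259/8640 222457/57600 33559/8640
  54253/14400 90443/24000 17951/4800
  163919/43200 44219/12000 157819/43200
  3083/810 107791/28800 23489/6480

Answer: 157819/43200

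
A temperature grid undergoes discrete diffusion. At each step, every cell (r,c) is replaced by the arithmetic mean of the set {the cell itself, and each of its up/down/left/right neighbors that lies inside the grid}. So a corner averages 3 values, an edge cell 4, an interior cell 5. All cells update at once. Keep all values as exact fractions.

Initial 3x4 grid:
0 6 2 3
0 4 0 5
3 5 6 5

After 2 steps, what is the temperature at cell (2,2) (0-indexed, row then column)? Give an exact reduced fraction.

Step 1: cell (2,2) = 4
Step 2: cell (2,2) = 517/120
Full grid after step 2:
  9/4 43/16 749/240 28/9
  113/48 313/100 82/25 919/240
  107/36 85/24 517/120 151/36

Answer: 517/120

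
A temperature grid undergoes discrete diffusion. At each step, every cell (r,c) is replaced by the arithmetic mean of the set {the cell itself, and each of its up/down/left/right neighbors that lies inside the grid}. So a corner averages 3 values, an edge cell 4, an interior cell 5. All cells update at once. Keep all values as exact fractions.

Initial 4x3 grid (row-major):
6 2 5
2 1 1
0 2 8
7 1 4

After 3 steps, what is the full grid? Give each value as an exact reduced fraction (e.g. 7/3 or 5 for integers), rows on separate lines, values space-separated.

After step 1:
  10/3 7/2 8/3
  9/4 8/5 15/4
  11/4 12/5 15/4
  8/3 7/2 13/3
After step 2:
  109/36 111/40 119/36
  149/60 27/10 353/120
  151/60 14/5 427/120
  107/36 129/40 139/36
After step 3:
  2983/1080 1417/480 406/135
  1931/720 137/50 2251/720
  1939/720 74/25 2369/720
  3137/1080 1543/480 479/135

Answer: 2983/1080 1417/480 406/135
1931/720 137/50 2251/720
1939/720 74/25 2369/720
3137/1080 1543/480 479/135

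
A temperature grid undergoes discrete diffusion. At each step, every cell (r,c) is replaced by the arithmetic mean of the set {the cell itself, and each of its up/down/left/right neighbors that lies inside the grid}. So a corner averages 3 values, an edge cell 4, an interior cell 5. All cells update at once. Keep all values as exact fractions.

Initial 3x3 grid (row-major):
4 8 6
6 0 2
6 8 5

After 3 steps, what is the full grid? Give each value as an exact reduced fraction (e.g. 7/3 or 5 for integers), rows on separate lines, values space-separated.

Answer: 1843/360 33503/7200 10163/2160
17639/3600 4937/1000 63181/14400
11383/2160 68531/14400 427/90

Derivation:
After step 1:
  6 9/2 16/3
  4 24/5 13/4
  20/3 19/4 5
After step 2:
  29/6 619/120 157/36
  161/30 213/50 1103/240
  185/36 1273/240 13/3
After step 3:
  1843/360 33503/7200 10163/2160
  17639/3600 4937/1000 63181/14400
  11383/2160 68531/14400 427/90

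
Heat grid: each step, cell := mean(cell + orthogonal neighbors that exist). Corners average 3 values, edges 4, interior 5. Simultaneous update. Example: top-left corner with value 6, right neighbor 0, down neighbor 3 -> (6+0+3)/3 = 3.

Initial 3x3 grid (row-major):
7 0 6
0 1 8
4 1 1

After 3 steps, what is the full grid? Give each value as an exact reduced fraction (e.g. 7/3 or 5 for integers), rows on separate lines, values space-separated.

After step 1:
  7/3 7/2 14/3
  3 2 4
  5/3 7/4 10/3
After step 2:
  53/18 25/8 73/18
  9/4 57/20 7/2
  77/36 35/16 109/36
After step 3:
  599/216 519/160 769/216
  611/240 1113/400 403/120
  947/432 2449/960 1255/432

Answer: 599/216 519/160 769/216
611/240 1113/400 403/120
947/432 2449/960 1255/432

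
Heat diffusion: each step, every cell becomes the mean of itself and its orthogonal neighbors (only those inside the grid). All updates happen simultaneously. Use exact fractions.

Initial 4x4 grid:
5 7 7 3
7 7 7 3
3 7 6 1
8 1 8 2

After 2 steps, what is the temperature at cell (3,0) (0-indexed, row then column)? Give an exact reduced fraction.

Answer: 65/12

Derivation:
Step 1: cell (3,0) = 4
Step 2: cell (3,0) = 65/12
Full grid after step 2:
  55/9 155/24 137/24 83/18
  301/48 149/25 283/50 101/24
  411/80 597/100 477/100 479/120
  65/12 381/80 1183/240 131/36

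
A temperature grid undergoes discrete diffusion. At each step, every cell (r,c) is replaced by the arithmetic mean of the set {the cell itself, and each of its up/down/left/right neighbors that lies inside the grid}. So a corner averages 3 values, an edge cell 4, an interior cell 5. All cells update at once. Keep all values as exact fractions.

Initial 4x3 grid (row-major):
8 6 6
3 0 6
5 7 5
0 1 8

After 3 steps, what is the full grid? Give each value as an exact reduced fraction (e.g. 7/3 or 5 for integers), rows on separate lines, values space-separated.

Answer: 10519/2160 877/180 417/80
1219/288 569/120 155/32
1859/480 2443/600 7037/1440
2437/720 1469/360 9631/2160

Derivation:
After step 1:
  17/3 5 6
  4 22/5 17/4
  15/4 18/5 13/2
  2 4 14/3
After step 2:
  44/9 79/15 61/12
  1069/240 17/4 423/80
  267/80 89/20 1141/240
  13/4 107/30 91/18
After step 3:
  10519/2160 877/180 417/80
  1219/288 569/120 155/32
  1859/480 2443/600 7037/1440
  2437/720 1469/360 9631/2160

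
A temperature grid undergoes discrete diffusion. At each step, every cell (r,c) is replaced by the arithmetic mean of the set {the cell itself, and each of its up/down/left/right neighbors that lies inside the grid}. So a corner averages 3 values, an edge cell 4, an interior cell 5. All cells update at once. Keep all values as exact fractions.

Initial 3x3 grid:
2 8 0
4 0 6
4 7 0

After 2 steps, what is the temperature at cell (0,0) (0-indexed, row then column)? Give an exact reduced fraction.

Step 1: cell (0,0) = 14/3
Step 2: cell (0,0) = 29/9
Full grid after step 2:
  29/9 101/24 26/9
  103/24 57/20 31/8
  41/12 205/48 103/36

Answer: 29/9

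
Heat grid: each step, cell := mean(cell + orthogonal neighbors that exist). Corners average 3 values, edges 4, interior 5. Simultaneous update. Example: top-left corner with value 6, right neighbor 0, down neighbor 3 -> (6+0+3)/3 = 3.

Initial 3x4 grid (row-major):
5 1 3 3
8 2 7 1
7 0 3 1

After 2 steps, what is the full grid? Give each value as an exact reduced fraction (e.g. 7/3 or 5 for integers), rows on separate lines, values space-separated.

After step 1:
  14/3 11/4 7/2 7/3
  11/2 18/5 16/5 3
  5 3 11/4 5/3
After step 2:
  155/36 871/240 707/240 53/18
  563/120 361/100 321/100 51/20
  9/2 287/80 637/240 89/36

Answer: 155/36 871/240 707/240 53/18
563/120 361/100 321/100 51/20
9/2 287/80 637/240 89/36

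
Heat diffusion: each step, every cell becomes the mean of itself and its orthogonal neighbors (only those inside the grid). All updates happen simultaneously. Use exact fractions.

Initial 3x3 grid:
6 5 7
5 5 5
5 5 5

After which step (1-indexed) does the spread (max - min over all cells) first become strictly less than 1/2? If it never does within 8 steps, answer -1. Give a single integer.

Step 1: max=23/4, min=5, spread=3/4
Step 2: max=203/36, min=5, spread=23/36
Step 3: max=2357/432, min=731/144, spread=41/108
  -> spread < 1/2 first at step 3
Step 4: max=140491/25920, min=12361/2400, spread=34961/129600
Step 5: max=8341397/1555200, min=2683099/518400, spread=2921/15552
Step 6: max=498390859/93312000, min=162028453/31104000, spread=24611/186624
Step 7: max=29775071573/5598720000, min=361194433/69120000, spread=207329/2239488
Step 8: max=1782311880331/335923200000, min=586826314277/111974400000, spread=1746635/26873856

Answer: 3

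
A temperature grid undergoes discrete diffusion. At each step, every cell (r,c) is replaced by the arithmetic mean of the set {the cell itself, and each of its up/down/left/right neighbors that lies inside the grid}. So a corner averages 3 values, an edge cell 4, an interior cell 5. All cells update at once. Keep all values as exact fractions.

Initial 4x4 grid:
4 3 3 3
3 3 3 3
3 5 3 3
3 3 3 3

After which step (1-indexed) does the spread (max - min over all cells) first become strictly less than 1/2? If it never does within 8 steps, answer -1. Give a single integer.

Step 1: max=7/2, min=3, spread=1/2
Step 2: max=86/25, min=3, spread=11/25
  -> spread < 1/2 first at step 2
Step 3: max=8059/2400, min=145/48, spread=809/2400
Step 4: max=71609/21600, min=22087/7200, spread=1337/5400
Step 5: max=7139503/2160000, min=222167/72000, spread=474493/2160000
Step 6: max=63891653/19440000, min=4032799/1296000, spread=849917/4860000
Step 7: max=6364817359/1944000000, min=121510697/38880000, spread=1190463/8000000
Step 8: max=57096801509/17496000000, min=6104056969/1944000000, spread=540072197/4374000000

Answer: 2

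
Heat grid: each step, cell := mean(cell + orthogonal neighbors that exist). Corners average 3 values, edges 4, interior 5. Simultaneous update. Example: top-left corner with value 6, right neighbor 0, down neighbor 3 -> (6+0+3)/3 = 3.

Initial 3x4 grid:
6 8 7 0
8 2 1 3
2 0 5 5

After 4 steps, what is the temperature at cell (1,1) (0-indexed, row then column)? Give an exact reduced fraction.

Step 1: cell (1,1) = 19/5
Step 2: cell (1,1) = 199/50
Step 3: cell (1,1) = 24307/6000
Step 4: cell (1,1) = 366407/90000
Full grid after step 4:
  78671/16200 977423/216000 862103/216000 466093/129600
  1892561/432000 366407/90000 1298303/360000 2953267/864000
  250559/64800 386899/108000 362239/108000 416743/129600

Answer: 366407/90000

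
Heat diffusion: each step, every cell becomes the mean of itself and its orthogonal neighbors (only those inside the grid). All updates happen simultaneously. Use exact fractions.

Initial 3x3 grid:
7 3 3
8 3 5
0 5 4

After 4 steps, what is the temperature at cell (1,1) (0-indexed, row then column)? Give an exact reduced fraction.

Step 1: cell (1,1) = 24/5
Step 2: cell (1,1) = 401/100
Step 3: cell (1,1) = 26347/6000
Step 4: cell (1,1) = 1517909/360000
Full grid after step 4:
  97391/21600 956233/216000 539621/129600
  1938841/432000 1517909/360000 3594557/864000
  275723/64800 37817/9000 519521/129600

Answer: 1517909/360000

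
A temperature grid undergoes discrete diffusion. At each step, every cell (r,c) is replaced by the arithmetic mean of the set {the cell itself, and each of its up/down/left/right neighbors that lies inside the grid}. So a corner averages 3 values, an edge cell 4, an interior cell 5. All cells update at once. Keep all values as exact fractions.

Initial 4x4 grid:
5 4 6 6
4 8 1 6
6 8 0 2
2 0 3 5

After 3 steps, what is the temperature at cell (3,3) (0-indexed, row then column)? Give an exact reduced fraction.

Step 1: cell (3,3) = 10/3
Step 2: cell (3,3) = 103/36
Step 3: cell (3,3) = 6473/2160
Full grid after step 3:
  2179/432 18163/3600 371/80 841/180
  35591/7200 27557/6000 217/50 65/16
  30967/7200 1498/375 21059/6000 12397/3600
  2011/540 24577/7200 21809/7200 6473/2160

Answer: 6473/2160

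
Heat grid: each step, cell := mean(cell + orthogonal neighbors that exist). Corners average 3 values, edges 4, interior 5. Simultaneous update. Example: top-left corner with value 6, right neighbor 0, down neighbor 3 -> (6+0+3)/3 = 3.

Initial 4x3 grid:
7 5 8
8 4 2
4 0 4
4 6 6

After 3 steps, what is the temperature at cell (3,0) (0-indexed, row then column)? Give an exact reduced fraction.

Step 1: cell (3,0) = 14/3
Step 2: cell (3,0) = 38/9
Step 3: cell (3,0) = 9451/2160
Full grid after step 3:
  11923/2160 9631/1800 1753/360
  36769/7200 27487/6000 113/25
  31429/7200 8569/2000 14377/3600
  9451/2160 1231/300 4543/1080

Answer: 9451/2160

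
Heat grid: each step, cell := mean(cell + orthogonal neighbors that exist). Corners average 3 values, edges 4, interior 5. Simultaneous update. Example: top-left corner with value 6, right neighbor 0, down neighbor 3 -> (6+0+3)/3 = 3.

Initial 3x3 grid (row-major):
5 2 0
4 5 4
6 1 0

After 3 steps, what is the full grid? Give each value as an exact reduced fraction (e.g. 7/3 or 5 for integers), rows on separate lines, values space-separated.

Answer: 1933/540 5653/1800 613/240
841/225 6121/2000 37049/14400
959/270 11131/3600 5377/2160

Derivation:
After step 1:
  11/3 3 2
  5 16/5 9/4
  11/3 3 5/3
After step 2:
  35/9 89/30 29/12
  233/60 329/100 547/240
  35/9 173/60 83/36
After step 3:
  1933/540 5653/1800 613/240
  841/225 6121/2000 37049/14400
  959/270 11131/3600 5377/2160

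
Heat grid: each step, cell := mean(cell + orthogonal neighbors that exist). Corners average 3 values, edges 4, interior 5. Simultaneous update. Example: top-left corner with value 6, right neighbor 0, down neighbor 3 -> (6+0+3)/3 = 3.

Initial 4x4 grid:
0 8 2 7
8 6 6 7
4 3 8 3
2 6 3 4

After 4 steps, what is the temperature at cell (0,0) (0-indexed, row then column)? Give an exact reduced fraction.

Answer: 161287/32400

Derivation:
Step 1: cell (0,0) = 16/3
Step 2: cell (0,0) = 83/18
Step 3: cell (0,0) = 5401/1080
Step 4: cell (0,0) = 161287/32400
Full grid after step 4:
  161287/32400 1119077/216000 1154933/216000 44077/8100
  1059797/216000 456943/90000 237311/45000 1153763/216000
  111781/24000 143623/30000 112369/22500 1079771/216000
  47747/10800 36467/8000 1000241/216000 77387/16200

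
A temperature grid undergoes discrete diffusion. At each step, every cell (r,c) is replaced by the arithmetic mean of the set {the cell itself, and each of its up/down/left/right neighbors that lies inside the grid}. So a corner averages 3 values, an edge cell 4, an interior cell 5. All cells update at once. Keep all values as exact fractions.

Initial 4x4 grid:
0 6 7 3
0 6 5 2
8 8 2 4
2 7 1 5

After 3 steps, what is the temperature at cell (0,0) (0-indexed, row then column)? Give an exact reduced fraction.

Step 1: cell (0,0) = 2
Step 2: cell (0,0) = 41/12
Step 3: cell (0,0) = 137/36
Full grid after step 3:
  137/36 5111/1200 1753/400 337/80
  5071/1200 551/125 8763/2000 9593/2400
  16601/3600 28711/6000 3151/750 27131/7200
  10717/2160 33577/7200 30041/7200 391/108

Answer: 137/36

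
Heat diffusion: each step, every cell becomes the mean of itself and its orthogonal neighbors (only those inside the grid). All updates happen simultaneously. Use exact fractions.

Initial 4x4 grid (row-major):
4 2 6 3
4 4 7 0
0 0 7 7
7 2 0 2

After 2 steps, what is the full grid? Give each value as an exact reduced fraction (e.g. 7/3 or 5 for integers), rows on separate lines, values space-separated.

After step 1:
  10/3 4 9/2 3
  3 17/5 24/5 17/4
  11/4 13/5 21/5 4
  3 9/4 11/4 3
After step 2:
  31/9 457/120 163/40 47/12
  749/240 89/25 423/100 321/80
  227/80 76/25 367/100 309/80
  8/3 53/20 61/20 13/4

Answer: 31/9 457/120 163/40 47/12
749/240 89/25 423/100 321/80
227/80 76/25 367/100 309/80
8/3 53/20 61/20 13/4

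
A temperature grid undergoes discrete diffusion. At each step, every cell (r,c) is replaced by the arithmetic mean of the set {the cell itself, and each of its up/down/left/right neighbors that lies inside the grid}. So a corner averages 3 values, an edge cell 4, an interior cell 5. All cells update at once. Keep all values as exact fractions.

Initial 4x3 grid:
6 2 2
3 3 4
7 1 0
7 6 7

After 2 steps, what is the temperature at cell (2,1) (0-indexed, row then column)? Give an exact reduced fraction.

Answer: 15/4

Derivation:
Step 1: cell (2,1) = 17/5
Step 2: cell (2,1) = 15/4
Full grid after step 2:
  35/9 731/240 49/18
  931/240 13/4 631/240
  1159/240 15/4 779/240
  197/36 393/80 151/36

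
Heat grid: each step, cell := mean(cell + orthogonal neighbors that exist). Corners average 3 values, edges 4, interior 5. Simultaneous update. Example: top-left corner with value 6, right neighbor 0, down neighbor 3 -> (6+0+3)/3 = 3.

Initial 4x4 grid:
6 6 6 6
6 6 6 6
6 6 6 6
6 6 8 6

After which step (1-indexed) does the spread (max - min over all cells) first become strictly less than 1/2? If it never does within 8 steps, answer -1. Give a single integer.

Answer: 3

Derivation:
Step 1: max=20/3, min=6, spread=2/3
Step 2: max=391/60, min=6, spread=31/60
Step 3: max=3451/540, min=6, spread=211/540
  -> spread < 1/2 first at step 3
Step 4: max=340843/54000, min=6, spread=16843/54000
Step 5: max=3054643/486000, min=27079/4500, spread=130111/486000
Step 6: max=91122367/14580000, min=1627159/270000, spread=3255781/14580000
Step 7: max=2724753691/437400000, min=1631107/270000, spread=82360351/437400000
Step 8: max=81483316891/13122000000, min=294106441/48600000, spread=2074577821/13122000000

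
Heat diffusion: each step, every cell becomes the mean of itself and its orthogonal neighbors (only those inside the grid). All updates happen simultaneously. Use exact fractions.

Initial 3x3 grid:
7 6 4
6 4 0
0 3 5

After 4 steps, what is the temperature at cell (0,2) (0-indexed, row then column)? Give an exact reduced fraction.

Answer: 257843/64800

Derivation:
Step 1: cell (0,2) = 10/3
Step 2: cell (0,2) = 71/18
Step 3: cell (0,2) = 4279/1080
Step 4: cell (0,2) = 257843/64800
Full grid after step 4:
  290693/64800 3681787/864000 257843/64800
  3562787/864000 1398919/360000 347143/96000
  161537/43200 753853/216000 431711/129600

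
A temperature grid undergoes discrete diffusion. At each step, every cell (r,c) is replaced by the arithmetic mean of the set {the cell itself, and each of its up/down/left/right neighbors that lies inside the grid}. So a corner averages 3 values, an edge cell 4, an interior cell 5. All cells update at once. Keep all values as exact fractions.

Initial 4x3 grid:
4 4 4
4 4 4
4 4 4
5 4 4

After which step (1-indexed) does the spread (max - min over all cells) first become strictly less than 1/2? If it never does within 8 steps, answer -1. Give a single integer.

Answer: 1

Derivation:
Step 1: max=13/3, min=4, spread=1/3
  -> spread < 1/2 first at step 1
Step 2: max=77/18, min=4, spread=5/18
Step 3: max=905/216, min=4, spread=41/216
Step 4: max=107897/25920, min=4, spread=4217/25920
Step 5: max=6429949/1555200, min=28879/7200, spread=38417/311040
Step 6: max=384448211/93312000, min=578597/144000, spread=1903471/18662400
Step 7: max=22995869089/5598720000, min=17395759/4320000, spread=18038617/223948800
Step 8: max=1376960982851/335923200000, min=1568126759/388800000, spread=883978523/13436928000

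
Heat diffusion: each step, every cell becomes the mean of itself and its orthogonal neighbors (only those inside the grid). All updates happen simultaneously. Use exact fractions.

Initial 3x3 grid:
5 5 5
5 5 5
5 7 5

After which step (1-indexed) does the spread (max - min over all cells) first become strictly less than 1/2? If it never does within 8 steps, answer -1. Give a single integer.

Step 1: max=17/3, min=5, spread=2/3
Step 2: max=667/120, min=5, spread=67/120
Step 3: max=5837/1080, min=507/100, spread=1807/5400
  -> spread < 1/2 first at step 3
Step 4: max=2317963/432000, min=13861/2700, spread=33401/144000
Step 5: max=20669933/3888000, min=1393391/270000, spread=3025513/19440000
Step 6: max=8240926867/1555200000, min=74755949/14400000, spread=53531/497664
Step 7: max=492592925849/93312000000, min=20231116051/3888000000, spread=450953/5971968
Step 8: max=29502503560603/5598720000000, min=2433808610519/466560000000, spread=3799043/71663616

Answer: 3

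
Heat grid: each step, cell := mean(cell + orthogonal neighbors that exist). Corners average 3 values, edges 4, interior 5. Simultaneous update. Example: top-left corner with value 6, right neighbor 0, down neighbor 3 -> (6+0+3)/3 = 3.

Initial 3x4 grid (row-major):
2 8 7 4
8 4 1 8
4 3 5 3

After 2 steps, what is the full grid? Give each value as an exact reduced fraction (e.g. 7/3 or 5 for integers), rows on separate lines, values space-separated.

After step 1:
  6 21/4 5 19/3
  9/2 24/5 5 4
  5 4 3 16/3
After step 2:
  21/4 421/80 259/48 46/9
  203/40 471/100 109/25 31/6
  9/2 21/5 13/3 37/9

Answer: 21/4 421/80 259/48 46/9
203/40 471/100 109/25 31/6
9/2 21/5 13/3 37/9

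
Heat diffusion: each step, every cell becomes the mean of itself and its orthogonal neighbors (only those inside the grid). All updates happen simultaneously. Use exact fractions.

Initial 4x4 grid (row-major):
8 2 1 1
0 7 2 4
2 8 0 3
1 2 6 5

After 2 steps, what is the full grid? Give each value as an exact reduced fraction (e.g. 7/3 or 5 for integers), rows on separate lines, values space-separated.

After step 1:
  10/3 9/2 3/2 2
  17/4 19/5 14/5 5/2
  11/4 19/5 19/5 3
  5/3 17/4 13/4 14/3
After step 2:
  145/36 197/60 27/10 2
  53/15 383/100 72/25 103/40
  187/60 92/25 333/100 419/120
  26/9 389/120 479/120 131/36

Answer: 145/36 197/60 27/10 2
53/15 383/100 72/25 103/40
187/60 92/25 333/100 419/120
26/9 389/120 479/120 131/36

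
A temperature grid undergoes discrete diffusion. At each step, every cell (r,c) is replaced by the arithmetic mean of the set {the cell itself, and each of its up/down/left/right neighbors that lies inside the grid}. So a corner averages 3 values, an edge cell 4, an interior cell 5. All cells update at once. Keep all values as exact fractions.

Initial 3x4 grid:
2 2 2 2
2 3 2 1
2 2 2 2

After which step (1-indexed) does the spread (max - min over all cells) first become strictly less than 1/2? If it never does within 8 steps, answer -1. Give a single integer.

Step 1: max=9/4, min=5/3, spread=7/12
Step 2: max=219/100, min=85/48, spread=503/1200
  -> spread < 1/2 first at step 2
Step 3: max=10363/4800, min=26539/14400, spread=91/288
Step 4: max=92183/43200, min=1626161/864000, spread=217499/864000
Step 5: max=36686803/17280000, min=98940259/51840000, spread=222403/1036800
Step 6: max=2183543177/1036800000, min=6006161081/3110400000, spread=10889369/62208000
Step 7: max=130267730443/62208000000, min=363273175579/186624000000, spread=110120063/746496000
Step 8: max=7771057732337/3732480000000, min=21947509497761/11197440000000, spread=5462654797/44789760000

Answer: 2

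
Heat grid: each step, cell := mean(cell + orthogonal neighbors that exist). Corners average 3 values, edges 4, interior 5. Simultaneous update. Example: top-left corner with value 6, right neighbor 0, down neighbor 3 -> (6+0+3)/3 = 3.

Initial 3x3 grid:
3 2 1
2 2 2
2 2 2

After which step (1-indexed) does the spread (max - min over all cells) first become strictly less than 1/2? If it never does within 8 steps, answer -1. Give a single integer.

Step 1: max=7/3, min=5/3, spread=2/3
Step 2: max=79/36, min=65/36, spread=7/18
  -> spread < 1/2 first at step 2
Step 3: max=913/432, min=815/432, spread=49/216
Step 4: max=14335/6912, min=13313/6912, spread=511/3456
Step 5: max=170197/82944, min=161579/82944, spread=4309/41472
Step 6: max=2026951/995328, min=1954361/995328, spread=36295/497664
Step 7: max=24193645/11943936, min=23582099/11943936, spread=305773/5971968
Step 8: max=289230415/143327232, min=284078513/143327232, spread=2575951/71663616

Answer: 2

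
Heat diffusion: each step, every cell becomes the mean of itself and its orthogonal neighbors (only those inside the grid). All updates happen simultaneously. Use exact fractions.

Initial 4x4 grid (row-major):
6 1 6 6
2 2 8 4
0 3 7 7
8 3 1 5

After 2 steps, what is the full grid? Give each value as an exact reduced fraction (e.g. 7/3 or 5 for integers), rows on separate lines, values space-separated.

Answer: 37/12 19/5 74/15 101/18
239/80 357/100 253/50 341/60
149/48 92/25 467/100 323/60
32/9 173/48 1037/240 169/36

Derivation:
After step 1:
  3 15/4 21/4 16/3
  5/2 16/5 27/5 25/4
  13/4 3 26/5 23/4
  11/3 15/4 4 13/3
After step 2:
  37/12 19/5 74/15 101/18
  239/80 357/100 253/50 341/60
  149/48 92/25 467/100 323/60
  32/9 173/48 1037/240 169/36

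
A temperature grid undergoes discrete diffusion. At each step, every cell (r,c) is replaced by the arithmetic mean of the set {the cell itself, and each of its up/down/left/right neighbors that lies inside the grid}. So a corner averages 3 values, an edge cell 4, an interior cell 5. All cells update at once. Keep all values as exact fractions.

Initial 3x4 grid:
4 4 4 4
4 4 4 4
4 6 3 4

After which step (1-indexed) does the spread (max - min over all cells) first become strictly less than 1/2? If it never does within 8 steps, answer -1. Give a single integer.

Answer: 3

Derivation:
Step 1: max=14/3, min=11/3, spread=1
Step 2: max=527/120, min=58/15, spread=21/40
Step 3: max=4667/1080, min=709/180, spread=413/1080
  -> spread < 1/2 first at step 3
Step 4: max=136961/32400, min=214141/54000, spread=21191/81000
Step 5: max=4092167/972000, min=143431/36000, spread=21953/97200
Step 6: max=60870517/14580000, min=38967203/9720000, spread=193577/1166400
Step 7: max=909872507/218700000, min=2343662777/583200000, spread=9919669/69984000
Step 8: max=217496264377/52488000000, min=47037687431/11664000000, spread=18645347/167961600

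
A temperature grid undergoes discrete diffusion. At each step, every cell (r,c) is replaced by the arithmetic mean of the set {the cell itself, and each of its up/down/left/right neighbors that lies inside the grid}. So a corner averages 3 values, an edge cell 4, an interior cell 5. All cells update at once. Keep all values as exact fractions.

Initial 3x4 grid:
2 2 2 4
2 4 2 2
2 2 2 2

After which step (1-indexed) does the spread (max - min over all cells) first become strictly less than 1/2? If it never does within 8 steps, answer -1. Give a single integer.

Answer: 2

Derivation:
Step 1: max=8/3, min=2, spread=2/3
Step 2: max=23/9, min=13/6, spread=7/18
  -> spread < 1/2 first at step 2
Step 3: max=2687/1080, min=2693/1200, spread=2633/10800
Step 4: max=131479/54000, min=82261/36000, spread=647/4320
Step 5: max=9390617/3888000, min=2978539/1296000, spread=455/3888
Step 6: max=558184603/233280000, min=179859101/77760000, spread=186073/2332800
Step 7: max=33354437177/13996800000, min=10812618559/4665600000, spread=1833163/27993600
Step 8: max=1992991033243/839808000000, min=650862609581/279936000000, spread=80806409/1679616000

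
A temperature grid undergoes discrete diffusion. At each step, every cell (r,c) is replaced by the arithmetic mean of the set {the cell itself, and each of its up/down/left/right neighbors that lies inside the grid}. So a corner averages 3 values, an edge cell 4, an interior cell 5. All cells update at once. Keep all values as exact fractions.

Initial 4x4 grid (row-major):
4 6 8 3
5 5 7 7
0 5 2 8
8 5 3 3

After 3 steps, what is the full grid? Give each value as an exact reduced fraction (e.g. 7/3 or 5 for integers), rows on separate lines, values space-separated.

After step 1:
  5 23/4 6 6
  7/2 28/5 29/5 25/4
  9/2 17/5 5 5
  13/3 21/4 13/4 14/3
After step 2:
  19/4 447/80 471/80 73/12
  93/20 481/100 573/100 461/80
  59/15 19/4 449/100 251/48
  169/36 487/120 109/24 155/36
After step 3:
  1199/240 4207/800 13973/2400 266/45
  5443/1200 10211/2000 667/125 4561/800
  649/144 529/120 29689/6000 35617/7200
  4567/1080 203/45 1957/450 2027/432

Answer: 1199/240 4207/800 13973/2400 266/45
5443/1200 10211/2000 667/125 4561/800
649/144 529/120 29689/6000 35617/7200
4567/1080 203/45 1957/450 2027/432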